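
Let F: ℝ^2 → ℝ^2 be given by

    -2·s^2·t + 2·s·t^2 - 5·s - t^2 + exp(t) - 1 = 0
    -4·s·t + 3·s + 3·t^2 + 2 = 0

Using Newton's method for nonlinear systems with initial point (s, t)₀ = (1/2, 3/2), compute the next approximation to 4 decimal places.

At (1/2, 3/2): F = (0.231689, 7.2500).
Jacobian J = [[-4·s·t + 2·t^2 - 5, -2·s^2 + 4·s·t - 2·t + exp(t)], [-4·t + 3, -4·s + 6·t]].
At the point, J = [[-3.5000, 3.981689], [-3.0000, 7.0000]] (det J = -12.554933).
Solving J·Δ = −F gives Δ = (-2.1701, -1.9658).
Then the next iterate is (s, t)₁ = (-1.6701, -0.4658).

(-1.6701, -0.4658)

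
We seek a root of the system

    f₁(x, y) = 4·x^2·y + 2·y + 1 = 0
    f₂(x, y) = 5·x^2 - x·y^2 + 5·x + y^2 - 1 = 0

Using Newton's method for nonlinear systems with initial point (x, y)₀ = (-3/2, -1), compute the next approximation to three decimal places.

(-1.373, -0.230)

At (-3/2, -1): F = (-10.000, 5.250).
Jacobian J = [[8·x·y, 4·x^2 + 2], [10·x - y^2 + 5, -2·x·y + 2·y]].
At the point, J = [[12.000, 11.000], [-11.000, -5.000]] (det J = 61.000).
Solving J·Δ = −F gives Δ = (0.127, 0.770).
Then the next iterate is (x, y)₁ = (-1.373, -0.230).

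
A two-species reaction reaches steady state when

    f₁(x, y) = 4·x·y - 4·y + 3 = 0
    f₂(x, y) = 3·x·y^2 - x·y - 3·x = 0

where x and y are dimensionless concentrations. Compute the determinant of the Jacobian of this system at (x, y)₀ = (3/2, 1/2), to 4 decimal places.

11.5000

J = [[4·y, 4·x - 4], [3·y^2 - y - 3, 6·x·y - x]].
At the point, J = [[2.0000, 2.0000], [-2.7500, 3.0000]].
det J = 11.5000.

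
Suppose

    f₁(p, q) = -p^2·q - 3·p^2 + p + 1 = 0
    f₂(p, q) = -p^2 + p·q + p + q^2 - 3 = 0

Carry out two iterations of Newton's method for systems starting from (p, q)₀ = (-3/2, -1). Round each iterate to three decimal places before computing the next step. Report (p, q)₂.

(-0.617, -1.688)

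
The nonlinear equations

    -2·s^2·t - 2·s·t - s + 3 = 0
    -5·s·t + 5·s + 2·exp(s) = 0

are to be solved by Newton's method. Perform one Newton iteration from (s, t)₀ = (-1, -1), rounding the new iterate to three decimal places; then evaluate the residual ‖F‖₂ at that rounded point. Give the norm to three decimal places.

8.983

At (-1, -1): F = (4.000, -9.26424).
Jacobian J = [[-4·s·t - 2·t - 1, -2·s^2 - 2·s], [-5·t + 2·exp(s) + 5, -5·s]].
At the point, J = [[-3.000, 0.000], [10.73576, 5.000]] (det J = -15.000).
Solving J·Δ = −F gives Δ = (1.333, -1.010).
Then the next iterate is (s, t)₁ = (0.333, -2.010).
Re-evaluating at (0.333, -2.010): F = (4.45143, 7.80194), so ‖F‖₂ = 8.983.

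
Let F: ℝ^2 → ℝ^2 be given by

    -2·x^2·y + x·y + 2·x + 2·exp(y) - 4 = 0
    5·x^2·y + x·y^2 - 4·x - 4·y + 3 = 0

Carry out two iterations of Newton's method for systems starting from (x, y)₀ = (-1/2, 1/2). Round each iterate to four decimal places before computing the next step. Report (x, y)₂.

(0.0124, 0.6976)

At (-1/2, 1/2): F = (-2.202557, 3.5000).
Jacobian J = [[-4·x·y + y + 2, -2·x^2 + x + 2·exp(y)], [10·x·y + y^2 - 4, 5·x^2 + 2·x·y - 4]].
At the point, J = [[3.5000, 2.297443], [-6.2500, -3.2500]] (det J = 2.984016).
Solving J·Δ = −F gives Δ = (0.2958, 0.5080).
Then the next iterate is (x, y)₁ = (-0.2042, 1.0080).
Round to (-0.2042, 1.0080) and repeat: F = (0.781935, -0.212524), J = [[3.831334, 5.192635], [-5.042272, -4.203179]].
Δ = (0.2166, -0.3104), so (x, y)₂ = (0.0124, 0.6976).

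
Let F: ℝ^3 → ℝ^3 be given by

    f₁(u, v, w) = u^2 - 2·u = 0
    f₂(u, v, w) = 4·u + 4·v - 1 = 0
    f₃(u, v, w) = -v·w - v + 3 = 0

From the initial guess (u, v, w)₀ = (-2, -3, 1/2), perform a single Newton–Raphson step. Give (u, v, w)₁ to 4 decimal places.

(-0.6667, 0.9167, -0.0417)

At (-2, -3, 1/2): F = (8.0000, -21.0000, 7.5000).
Jacobian J = [[2·u - 2, 0, 0], [4, 4, 0], [0, -w - 1, -v]].
At the point, J = [[-6.0000, 0.0000, 0.0000], [4.0000, 4.0000, 0.0000], [0.0000, -1.5000, 3.0000]] (det J = -72.0000).
Solving J·Δ = −F gives Δ = (1.3333, 3.9167, -0.5417).
Then the next iterate is (u, v, w)₁ = (-0.6667, 0.9167, -0.0417).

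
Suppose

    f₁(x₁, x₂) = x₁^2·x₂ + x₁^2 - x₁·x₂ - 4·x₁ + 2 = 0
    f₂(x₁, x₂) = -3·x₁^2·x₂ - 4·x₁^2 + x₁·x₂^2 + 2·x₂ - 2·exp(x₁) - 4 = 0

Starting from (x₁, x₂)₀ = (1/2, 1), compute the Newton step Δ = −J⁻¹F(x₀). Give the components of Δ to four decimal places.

At (1/2, 1): F = (0.0000, -6.547443).
Jacobian J = [[2·x₁·x₂ + 2·x₁ - x₂ - 4, x₁^2 - x₁], [-6·x₁·x₂ - 8·x₁ + x₂^2 - 2·exp(x₁), -3·x₁^2 + 2·x₁·x₂ + 2]].
At the point, J = [[-3.0000, -0.2500], [-9.297443, 2.2500]] (det J = -9.074361).
Solving J·Δ = −F gives Δ = (-0.1804, 2.1646).

(-0.1804, 2.1646)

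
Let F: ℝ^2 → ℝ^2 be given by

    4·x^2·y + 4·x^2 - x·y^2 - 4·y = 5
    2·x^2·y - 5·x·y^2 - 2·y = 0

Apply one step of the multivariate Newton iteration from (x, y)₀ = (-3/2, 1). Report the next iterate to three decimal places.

(-1.203, 0.615)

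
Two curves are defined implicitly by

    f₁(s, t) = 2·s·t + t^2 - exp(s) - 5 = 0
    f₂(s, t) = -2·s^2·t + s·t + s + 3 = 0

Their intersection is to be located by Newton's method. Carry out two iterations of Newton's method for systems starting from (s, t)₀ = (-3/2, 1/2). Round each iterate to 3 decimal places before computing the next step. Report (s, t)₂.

(-8.206, -1.872)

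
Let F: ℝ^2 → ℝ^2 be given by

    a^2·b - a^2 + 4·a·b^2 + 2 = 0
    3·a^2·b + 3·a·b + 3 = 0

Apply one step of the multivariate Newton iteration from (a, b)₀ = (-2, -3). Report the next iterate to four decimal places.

At (-2, -3): F = (-86.0000, -15.0000).
Jacobian J = [[2·a·b - 2·a + 4·b^2, a^2 + 8·a·b], [6·a·b + 3·b, 3·a^2 + 3·a]].
At the point, J = [[52.0000, 52.0000], [27.0000, 6.0000]] (det J = -1092.0000).
Solving J·Δ = −F gives Δ = (0.2418, 1.4121).
Then the next iterate is (a, b)₁ = (-1.7582, -1.5879).

(-1.7582, -1.5879)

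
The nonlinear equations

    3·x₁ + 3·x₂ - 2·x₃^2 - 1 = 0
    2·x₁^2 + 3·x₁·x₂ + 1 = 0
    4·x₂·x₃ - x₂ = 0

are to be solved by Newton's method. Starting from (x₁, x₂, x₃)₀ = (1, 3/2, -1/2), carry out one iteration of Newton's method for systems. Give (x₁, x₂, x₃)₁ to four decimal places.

At (1, 3/2, -1/2): F = (6.0000, 7.5000, -4.5000).
Jacobian J = [[3, 3, -4·x₃], [4·x₁ + 3·x₂, 3·x₁, 0], [0, 4·x₃ - 1, 4·x₂]].
At the point, J = [[3.0000, 3.0000, 2.0000], [8.5000, 3.0000, 0.0000], [0.0000, -3.0000, 6.0000]] (det J = -150.0000).
Solving J·Δ = −F gives Δ = (-0.3000, -1.6500, -0.0750).
Then the next iterate is (x₁, x₂, x₃)₁ = (0.7000, -0.1500, -0.5750).

(0.7000, -0.1500, -0.5750)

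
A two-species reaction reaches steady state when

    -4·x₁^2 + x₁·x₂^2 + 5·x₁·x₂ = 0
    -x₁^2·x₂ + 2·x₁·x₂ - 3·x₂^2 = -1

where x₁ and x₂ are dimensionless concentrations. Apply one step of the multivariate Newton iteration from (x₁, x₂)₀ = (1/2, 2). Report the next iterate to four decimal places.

(0.2963, 1.1193)

At (1/2, 2): F = (6.0000, -9.5000).
Jacobian J = [[-8·x₁ + x₂^2 + 5·x₂, 2·x₁·x₂ + 5·x₁], [-2·x₁·x₂ + 2·x₂, -x₁^2 + 2·x₁ - 6·x₂]].
At the point, J = [[10.0000, 4.5000], [2.0000, -11.2500]] (det J = -121.5000).
Solving J·Δ = −F gives Δ = (-0.2037, -0.8807).
Then the next iterate is (x₁, x₂)₁ = (0.2963, 1.1193).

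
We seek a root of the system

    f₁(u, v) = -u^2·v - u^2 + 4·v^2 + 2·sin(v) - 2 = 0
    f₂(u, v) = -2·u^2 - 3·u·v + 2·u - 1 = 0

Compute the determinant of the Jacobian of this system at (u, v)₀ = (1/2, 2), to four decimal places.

J = [[-2·u·v - 2·u, -u^2 + 8·v + 2·cos(v)], [-4·u - 3·v + 2, -3·u]].
At the point, J = [[-3.0000, 14.917706], [-6.0000, -1.5000]].
det J = 94.0062.

94.0062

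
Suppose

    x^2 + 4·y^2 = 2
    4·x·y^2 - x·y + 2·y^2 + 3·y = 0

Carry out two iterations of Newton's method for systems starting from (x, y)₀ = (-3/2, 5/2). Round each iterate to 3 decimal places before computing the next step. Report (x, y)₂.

At (-3/2, 5/2): F = (25.250, -13.750).
Jacobian J = [[2·x, 8·y], [4·y^2 - y, 8·x·y - x + 4·y + 3]].
At the point, J = [[-3.000, 20.000], [22.500, -15.500]] (det J = -403.500).
Solving J·Δ = −F gives Δ = (-0.288, -1.306).
Then the next iterate is (x, y)₁ = (-1.788, 1.194).
Round to (-1.788, 1.194) and repeat: F = (6.89949, -1.62800), J = [[-3.576, 9.552], [4.50854, -7.51498]].
Δ = (-2.242, -1.562), so (x, y)₂ = (-4.030, -0.368).

(-4.030, -0.368)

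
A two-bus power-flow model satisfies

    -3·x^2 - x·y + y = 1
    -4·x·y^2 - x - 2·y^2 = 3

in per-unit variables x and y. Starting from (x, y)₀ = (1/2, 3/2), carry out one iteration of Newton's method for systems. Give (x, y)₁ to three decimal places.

At (1/2, 3/2): F = (-1.000, -12.500).
Jacobian J = [[-6·x - y, -x + 1], [-4·y^2 - 1, -8·x·y - 4·y]].
At the point, J = [[-4.500, 0.500], [-10.000, -12.000]] (det J = 59.000).
Solving J·Δ = −F gives Δ = (-0.309, -0.784).
Then the next iterate is (x, y)₁ = (0.191, 0.716).

(0.191, 0.716)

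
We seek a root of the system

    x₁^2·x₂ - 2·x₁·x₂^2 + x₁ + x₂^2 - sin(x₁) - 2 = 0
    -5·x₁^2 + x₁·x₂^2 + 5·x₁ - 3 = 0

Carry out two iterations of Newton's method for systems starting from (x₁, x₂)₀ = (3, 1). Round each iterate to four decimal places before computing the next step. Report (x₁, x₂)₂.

At (3, 1): F = (4.858880, -30.0000).
Jacobian J = [[2·x₁·x₂ - 2·x₂^2 - cos(x₁) + 1, x₁^2 - 4·x₁·x₂ + 2·x₂], [-10·x₁ + x₂^2 + 5, 2·x₁·x₂]].
At the point, J = [[5.989992, -1.0000], [-24.0000, 6.0000]] (det J = 11.939955).
Solving J·Δ = −F gives Δ = (0.0709, 5.2837).
Then the next iterate is (x₁, x₂)₁ = (3.0709, 6.2837).
Round to (3.0709, 6.2837) and repeat: F = (-142.765146, 86.456501), J = [[-38.379040, -55.188631], [13.775886, 38.593229]].
Δ = (-1.0242, -1.8746), so (x₁, x₂)₂ = (2.0467, 4.4091).

(2.0467, 4.4091)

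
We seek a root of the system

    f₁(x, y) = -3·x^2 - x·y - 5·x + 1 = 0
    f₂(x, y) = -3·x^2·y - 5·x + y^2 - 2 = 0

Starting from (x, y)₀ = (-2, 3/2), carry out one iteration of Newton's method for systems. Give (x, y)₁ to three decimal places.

At (-2, 3/2): F = (2.000, -7.750).
Jacobian J = [[-6·x - y - 5, -x], [-6·x·y - 5, -3·x^2 + 2·y]].
At the point, J = [[5.500, 2.000], [13.000, -9.000]] (det J = -75.500).
Solving J·Δ = −F gives Δ = (-0.033, -0.909).
Then the next iterate is (x, y)₁ = (-2.033, 0.591).

(-2.033, 0.591)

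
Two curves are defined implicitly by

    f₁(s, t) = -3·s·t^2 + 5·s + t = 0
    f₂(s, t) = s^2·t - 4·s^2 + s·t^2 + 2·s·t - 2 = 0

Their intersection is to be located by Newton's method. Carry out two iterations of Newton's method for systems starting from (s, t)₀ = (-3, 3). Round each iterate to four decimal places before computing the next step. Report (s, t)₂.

At (-3, 3): F = (69.0000, -56.0000).
Jacobian J = [[-3·t^2 + 5, -6·s·t + 1], [2·s·t - 8·s + t^2 + 2·t, s^2 + 2·s·t + 2·s]].
At the point, J = [[-22.0000, 55.0000], [21.0000, -15.0000]] (det J = -825.0000).
Solving J·Δ = −F gives Δ = (2.4788, -0.2630).
Then the next iterate is (s, t)₁ = (-0.5212, 2.7370).
Round to (-0.5212, 2.7370) and repeat: F = (11.844192, -9.100539), J = [[-17.473507, 9.559146], [14.281720, -3.623799]].
Δ = (0.6021, -0.1385), so (s, t)₂ = (0.0809, 2.5985).

(0.0809, 2.5985)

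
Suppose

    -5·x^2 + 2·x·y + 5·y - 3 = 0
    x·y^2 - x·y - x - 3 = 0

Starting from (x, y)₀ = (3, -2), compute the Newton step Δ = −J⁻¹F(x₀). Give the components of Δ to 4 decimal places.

(-2.0176, 0.1275)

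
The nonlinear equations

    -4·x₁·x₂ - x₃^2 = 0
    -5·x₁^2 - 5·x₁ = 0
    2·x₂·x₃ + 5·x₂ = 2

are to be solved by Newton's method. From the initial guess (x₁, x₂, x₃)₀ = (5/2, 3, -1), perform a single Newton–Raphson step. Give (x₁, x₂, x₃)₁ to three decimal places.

At (5/2, 3, -1): F = (-31.000, -43.750, 7.000).
Jacobian J = [[-4·x₂, -4·x₁, -2·x₃], [-10·x₁ - 5, 0, 0], [0, 2·x₃ + 5, 2·x₂]].
At the point, J = [[-12.000, -10.000, 2.000], [-30.000, 0.000, 0.000], [0.000, 3.000, 6.000]] (det J = -1980.000).
Solving J·Δ = −F gives Δ = (-1.458, -1.439, -0.447).
Then the next iterate is (x₁, x₂, x₃)₁ = (1.042, 1.561, -1.447).

(1.042, 1.561, -1.447)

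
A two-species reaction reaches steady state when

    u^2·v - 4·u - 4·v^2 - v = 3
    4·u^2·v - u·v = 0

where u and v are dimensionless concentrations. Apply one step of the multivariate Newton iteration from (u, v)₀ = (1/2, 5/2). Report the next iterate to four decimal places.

At (1/2, 5/2): F = (-31.8750, 1.2500).
Jacobian J = [[2·u·v - 4, u^2 - 8·v - 1], [8·u·v - v, 4·u^2 - u]].
At the point, J = [[-1.5000, -20.7500], [7.5000, 0.5000]] (det J = 154.8750).
Solving J·Δ = −F gives Δ = (-0.0646, -1.5315).
Then the next iterate is (u, v)₁ = (0.4354, 0.9685).

(0.4354, 0.9685)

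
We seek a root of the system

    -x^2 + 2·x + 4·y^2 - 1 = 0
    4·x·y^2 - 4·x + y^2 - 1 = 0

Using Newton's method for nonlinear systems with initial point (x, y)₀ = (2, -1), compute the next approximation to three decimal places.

(3.500, -1.000)

At (2, -1): F = (3.000, 0.000).
Jacobian J = [[-2·x + 2, 8·y], [4·y^2 - 4, 8·x·y + 2·y]].
At the point, J = [[-2.000, -8.000], [0.000, -18.000]] (det J = 36.000).
Solving J·Δ = −F gives Δ = (1.500, 0.000).
Then the next iterate is (x, y)₁ = (3.500, -1.000).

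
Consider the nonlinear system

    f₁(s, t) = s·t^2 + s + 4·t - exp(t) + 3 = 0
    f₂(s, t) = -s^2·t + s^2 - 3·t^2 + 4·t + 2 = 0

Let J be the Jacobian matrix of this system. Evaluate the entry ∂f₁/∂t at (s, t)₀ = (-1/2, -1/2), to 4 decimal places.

3.8935

∂f₁/∂t = 2·s·t - exp(t) + 4.
At (-1/2, -1/2) this is 3.8935.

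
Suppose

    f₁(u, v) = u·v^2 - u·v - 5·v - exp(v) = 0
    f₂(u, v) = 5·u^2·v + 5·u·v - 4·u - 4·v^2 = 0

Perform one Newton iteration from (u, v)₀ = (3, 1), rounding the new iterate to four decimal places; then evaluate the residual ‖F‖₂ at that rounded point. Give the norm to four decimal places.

92.3943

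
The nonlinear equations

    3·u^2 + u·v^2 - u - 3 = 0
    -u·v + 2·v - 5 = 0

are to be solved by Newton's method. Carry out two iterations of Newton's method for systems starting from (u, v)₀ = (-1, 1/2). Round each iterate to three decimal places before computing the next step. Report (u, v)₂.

At (-1, 1/2): F = (0.750, -3.500).
Jacobian J = [[6·u + v^2 - 1, 2·u·v], [-v, -u + 2]].
At the point, J = [[-6.750, -1.000], [-0.500, 3.000]] (det J = -20.750).
Solving J·Δ = −F gives Δ = (-0.060, 1.157).
Then the next iterate is (u, v)₁ = (-1.060, 1.657).
Round to (-1.060, 1.657) and repeat: F = (-1.47959, 0.07042), J = [[-4.61435, -3.51284], [-1.657, 3.060]].
Δ = (-0.215, -0.139), so (u, v)₂ = (-1.275, 1.518).

(-1.275, 1.518)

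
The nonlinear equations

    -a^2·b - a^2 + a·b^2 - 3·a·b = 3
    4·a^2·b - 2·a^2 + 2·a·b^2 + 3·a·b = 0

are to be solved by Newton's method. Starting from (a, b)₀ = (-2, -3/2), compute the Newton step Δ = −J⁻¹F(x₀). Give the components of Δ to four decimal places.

(-0.4158, 2.0594)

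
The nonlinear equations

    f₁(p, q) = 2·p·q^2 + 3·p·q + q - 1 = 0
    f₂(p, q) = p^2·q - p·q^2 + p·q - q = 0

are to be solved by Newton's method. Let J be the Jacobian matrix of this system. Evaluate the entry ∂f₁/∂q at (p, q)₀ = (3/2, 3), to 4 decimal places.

23.5000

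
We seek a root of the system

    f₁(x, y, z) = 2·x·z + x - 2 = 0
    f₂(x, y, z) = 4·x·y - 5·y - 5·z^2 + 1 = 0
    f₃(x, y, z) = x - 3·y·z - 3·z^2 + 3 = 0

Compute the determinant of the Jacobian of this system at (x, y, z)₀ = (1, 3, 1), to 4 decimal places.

-115.0000

J = [[2·z + 1, 0, 2·x], [4·y, 4·x - 5, -10·z], [1, -3·z, -3·y - 6·z]].
At the point, J = [[3.0000, 0.0000, 2.0000], [12.0000, -1.0000, -10.0000], [1.0000, -3.0000, -15.0000]].
det J = -115.0000.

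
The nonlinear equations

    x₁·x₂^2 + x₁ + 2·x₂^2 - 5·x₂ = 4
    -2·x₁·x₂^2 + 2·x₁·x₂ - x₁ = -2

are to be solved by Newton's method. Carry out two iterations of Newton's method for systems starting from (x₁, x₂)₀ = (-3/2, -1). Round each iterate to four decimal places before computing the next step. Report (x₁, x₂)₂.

At (-3/2, -1): F = (0.0000, 9.5000).
Jacobian J = [[x₂^2 + 1, 2·x₁·x₂ + 4·x₂ - 5], [-2·x₂^2 + 2·x₂ - 1, -4·x₁·x₂ + 2·x₁]].
At the point, J = [[2.0000, -6.0000], [-5.0000, -9.0000]] (det J = -48.0000).
Solving J·Δ = −F gives Δ = (1.1875, 0.3958).
Then the next iterate is (x₁, x₂)₁ = (-0.3125, -0.6042).
Round to (-0.3125, -0.6042) and repeat: F = (-0.675465, 2.918286), J = [[1.365058, -7.039175], [-2.938515, -1.380250]].
Δ = (0.9515, 0.0886), so (x₁, x₂)₂ = (0.6390, -0.5156).

(0.6390, -0.5156)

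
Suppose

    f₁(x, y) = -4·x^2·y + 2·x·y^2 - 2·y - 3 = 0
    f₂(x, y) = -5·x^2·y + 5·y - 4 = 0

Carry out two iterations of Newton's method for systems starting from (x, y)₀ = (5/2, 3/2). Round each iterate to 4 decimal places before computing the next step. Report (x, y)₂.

(0.7806, 4.7631)

At (5/2, 3/2): F = (-32.2500, -43.3750).
Jacobian J = [[-8·x·y + 2·y^2, -4·x^2 + 4·x·y - 2], [-10·x·y, -5·x^2 + 5]].
At the point, J = [[-25.5000, -12.0000], [-37.5000, -26.2500]] (det J = 219.3750).
Solving J·Δ = −F gives Δ = (-1.4863, 0.4709).
Then the next iterate is (x, y)₁ = (1.0137, 1.9709).
Round to (1.0137, 1.9709) and repeat: F = (-7.167563, -4.271863), J = [[-8.214317, 1.881255], [-19.979013, -0.137938]].
Δ = (-0.2331, 2.7922), so (x, y)₂ = (0.7806, 4.7631).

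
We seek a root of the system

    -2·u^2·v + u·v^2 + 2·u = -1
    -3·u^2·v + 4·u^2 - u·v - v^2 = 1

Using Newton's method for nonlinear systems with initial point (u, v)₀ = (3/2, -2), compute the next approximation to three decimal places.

(0.982, -1.079)

At (3/2, -2): F = (19.000, 20.500).
Jacobian J = [[-4·u·v + v^2 + 2, -2·u^2 + 2·u·v], [-6·u·v + 8·u - v, -3·u^2 - u - 2·v]].
At the point, J = [[18.000, -10.500], [32.000, -4.250]] (det J = 259.500).
Solving J·Δ = −F gives Δ = (-0.518, 0.921).
Then the next iterate is (u, v)₁ = (0.982, -1.079).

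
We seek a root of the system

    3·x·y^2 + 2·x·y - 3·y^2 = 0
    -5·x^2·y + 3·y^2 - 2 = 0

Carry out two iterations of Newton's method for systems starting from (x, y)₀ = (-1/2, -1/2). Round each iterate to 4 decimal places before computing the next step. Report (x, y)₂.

(-0.9978, -0.3344)

At (-1/2, -1/2): F = (-0.6250, -0.6250).
Jacobian J = [[3·y^2 + 2·y, 6·x·y + 2·x - 6·y], [-10·x·y, -5·x^2 + 6·y]].
At the point, J = [[-0.2500, 3.5000], [-2.5000, -4.2500]] (det J = 9.8125).
Solving J·Δ = −F gives Δ = (-0.4936, 0.1433).
Then the next iterate is (x, y)₁ = (-0.9936, -0.3567).
Round to (-0.9936, -0.3567) and repeat: F = (-0.052132, 0.142449), J = [[-0.331695, 2.279503], [-3.544171, -7.076405]].
Δ = (-0.0042, 0.0223), so (x, y)₂ = (-0.9978, -0.3344).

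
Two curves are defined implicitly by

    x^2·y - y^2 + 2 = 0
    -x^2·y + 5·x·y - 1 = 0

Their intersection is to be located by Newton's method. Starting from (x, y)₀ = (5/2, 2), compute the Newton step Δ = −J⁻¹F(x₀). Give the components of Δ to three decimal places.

(-0.636, -1.840)

At (5/2, 2): F = (10.500, 11.500).
Jacobian J = [[2·x·y, x^2 - 2·y], [-2·x·y + 5·y, -x^2 + 5·x]].
At the point, J = [[10.000, 2.250], [0.000, 6.250]] (det J = 62.500).
Solving J·Δ = −F gives Δ = (-0.636, -1.840).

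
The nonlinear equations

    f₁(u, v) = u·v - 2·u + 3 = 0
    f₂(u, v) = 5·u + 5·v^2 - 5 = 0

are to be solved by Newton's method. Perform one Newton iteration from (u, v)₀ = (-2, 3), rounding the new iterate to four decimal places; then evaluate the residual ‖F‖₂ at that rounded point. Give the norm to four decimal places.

2.4067

At (-2, 3): F = (1.0000, 30.0000).
Jacobian J = [[v - 2, u], [5, 10·v]].
At the point, J = [[1.0000, -2.0000], [5.0000, 30.0000]] (det J = 40.0000).
Solving J·Δ = −F gives Δ = (-2.2500, -0.6250).
Then the next iterate is (u, v)₁ = (-4.2500, 2.3750).
Re-evaluating at (-4.2500, 2.3750): F = (1.406250, 1.953125), so ‖F‖₂ = 2.4067.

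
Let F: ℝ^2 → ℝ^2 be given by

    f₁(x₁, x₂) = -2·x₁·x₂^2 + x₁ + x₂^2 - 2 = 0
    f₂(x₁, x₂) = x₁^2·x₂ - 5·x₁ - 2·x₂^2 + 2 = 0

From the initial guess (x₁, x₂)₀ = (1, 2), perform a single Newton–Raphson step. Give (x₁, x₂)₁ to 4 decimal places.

(1.0222, 0.7111)

At (1, 2): F = (-5.0000, -9.0000).
Jacobian J = [[-2·x₂^2 + 1, -4·x₁·x₂ + 2·x₂], [2·x₁·x₂ - 5, x₁^2 - 4·x₂]].
At the point, J = [[-7.0000, -4.0000], [-1.0000, -7.0000]] (det J = 45.0000).
Solving J·Δ = −F gives Δ = (0.0222, -1.2889).
Then the next iterate is (x₁, x₂)₁ = (1.0222, 0.7111).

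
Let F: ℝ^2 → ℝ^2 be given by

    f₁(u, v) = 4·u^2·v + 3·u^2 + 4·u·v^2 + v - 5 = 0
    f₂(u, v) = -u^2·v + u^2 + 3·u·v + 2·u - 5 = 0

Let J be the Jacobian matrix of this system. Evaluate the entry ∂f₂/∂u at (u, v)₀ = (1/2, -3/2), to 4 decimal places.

0.0000

∂f₂/∂u = -2·u·v + 2·u + 3·v + 2.
At (1/2, -3/2) this is 0.0000.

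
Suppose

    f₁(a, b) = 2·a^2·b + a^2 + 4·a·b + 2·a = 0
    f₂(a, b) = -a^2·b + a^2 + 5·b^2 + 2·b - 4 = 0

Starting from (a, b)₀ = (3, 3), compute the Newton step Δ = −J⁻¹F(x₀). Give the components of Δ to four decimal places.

(-0.9375, -1.7500)

At (3, 3): F = (105.0000, 29.0000).
Jacobian J = [[4·a·b + 2·a + 4·b + 2, 2·a^2 + 4·a], [-2·a·b + 2·a, -a^2 + 10·b + 2]].
At the point, J = [[56.0000, 30.0000], [-12.0000, 23.0000]] (det J = 1648.0000).
Solving J·Δ = −F gives Δ = (-0.9375, -1.7500).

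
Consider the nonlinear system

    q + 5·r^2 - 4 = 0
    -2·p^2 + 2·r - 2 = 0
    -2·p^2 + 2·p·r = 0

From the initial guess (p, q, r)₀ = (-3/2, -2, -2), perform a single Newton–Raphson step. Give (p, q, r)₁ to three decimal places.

(-0.205, 11.273, -0.636)

At (-3/2, -2, -2): F = (14.000, -10.500, 1.500).
Jacobian J = [[0, 1, 10·r], [-4·p, 0, 2], [-4·p + 2·r, 0, 2·p]].
At the point, J = [[0.000, 1.000, -20.000], [6.000, 0.000, 2.000], [2.000, 0.000, -3.000]] (det J = 22.000).
Solving J·Δ = −F gives Δ = (1.295, 13.273, 1.364).
Then the next iterate is (p, q, r)₁ = (-0.205, 11.273, -0.636).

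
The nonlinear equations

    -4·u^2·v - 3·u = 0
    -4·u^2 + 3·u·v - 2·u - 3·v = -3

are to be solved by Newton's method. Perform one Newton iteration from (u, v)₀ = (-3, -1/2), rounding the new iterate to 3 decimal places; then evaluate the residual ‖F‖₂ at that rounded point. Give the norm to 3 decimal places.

9.824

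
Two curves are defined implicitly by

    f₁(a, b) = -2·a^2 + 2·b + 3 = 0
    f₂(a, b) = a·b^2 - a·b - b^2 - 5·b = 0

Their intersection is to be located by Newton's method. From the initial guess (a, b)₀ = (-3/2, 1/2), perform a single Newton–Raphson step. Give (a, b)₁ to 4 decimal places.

(-1.2817, 0.0951)

At (-3/2, 1/2): F = (-0.5000, -2.3750).
Jacobian J = [[-4·a, 2], [b^2 - b, 2·a·b - a - 2·b - 5]].
At the point, J = [[6.0000, 2.0000], [-0.2500, -6.0000]] (det J = -35.5000).
Solving J·Δ = −F gives Δ = (0.2183, -0.4049).
Then the next iterate is (a, b)₁ = (-1.2817, 0.0951).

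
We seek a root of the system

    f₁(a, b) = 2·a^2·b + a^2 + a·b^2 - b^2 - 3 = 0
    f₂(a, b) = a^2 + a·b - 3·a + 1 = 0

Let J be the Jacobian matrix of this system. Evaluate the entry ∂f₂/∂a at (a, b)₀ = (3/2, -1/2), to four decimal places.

∂f₂/∂a = 2·a + b - 3.
At (3/2, -1/2) this is -0.5000.

-0.5000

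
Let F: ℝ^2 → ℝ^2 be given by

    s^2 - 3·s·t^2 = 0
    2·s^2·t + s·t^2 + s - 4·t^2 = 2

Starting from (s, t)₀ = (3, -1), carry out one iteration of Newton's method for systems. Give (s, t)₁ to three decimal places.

At (3, -1): F = (0.000, -18.000).
Jacobian J = [[2·s - 3·t^2, -6·s·t], [4·s·t + t^2 + 1, 2·s^2 + 2·s·t - 8·t]].
At the point, J = [[3.000, 18.000], [-10.000, 20.000]] (det J = 240.000).
Solving J·Δ = −F gives Δ = (-1.350, 0.225).
Then the next iterate is (s, t)₁ = (1.650, -0.775).

(1.650, -0.775)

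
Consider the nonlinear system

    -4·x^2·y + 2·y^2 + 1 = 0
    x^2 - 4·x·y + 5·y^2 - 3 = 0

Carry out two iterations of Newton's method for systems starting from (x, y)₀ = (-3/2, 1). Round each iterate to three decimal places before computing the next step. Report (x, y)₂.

(-1.019, 0.366)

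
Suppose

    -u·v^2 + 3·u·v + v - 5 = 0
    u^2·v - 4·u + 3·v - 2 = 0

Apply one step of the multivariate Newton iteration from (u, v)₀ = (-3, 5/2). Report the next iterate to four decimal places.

At (-3, 5/2): F = (-6.2500, 40.0000).
Jacobian J = [[-v^2 + 3·v, -2·u·v + 3·u + 1], [2·u·v - 4, u^2 + 3]].
At the point, J = [[1.2500, 7.0000], [-19.0000, 12.0000]] (det J = 148.0000).
Solving J·Δ = −F gives Δ = (2.3986, 0.4645).
Then the next iterate is (u, v)₁ = (-0.6014, 2.9645).

(-0.6014, 2.9645)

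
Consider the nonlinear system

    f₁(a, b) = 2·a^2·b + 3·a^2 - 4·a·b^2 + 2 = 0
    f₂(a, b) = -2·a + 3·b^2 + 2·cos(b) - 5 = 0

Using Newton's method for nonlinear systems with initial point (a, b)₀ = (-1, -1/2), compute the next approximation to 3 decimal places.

At (-1, -1/2): F = (5.000, -0.49483).
Jacobian J = [[4·a·b + 6·a - 4·b^2, 2·a^2 - 8·a·b], [-2, 6·b - 2·sin(b)]].
At the point, J = [[-5.000, -2.000], [-2.000, -2.04115]] (det J = 6.20574).
Solving J·Δ = −F gives Δ = (1.804, -2.010).
Then the next iterate is (a, b)₁ = (0.804, -2.510).

(0.804, -2.510)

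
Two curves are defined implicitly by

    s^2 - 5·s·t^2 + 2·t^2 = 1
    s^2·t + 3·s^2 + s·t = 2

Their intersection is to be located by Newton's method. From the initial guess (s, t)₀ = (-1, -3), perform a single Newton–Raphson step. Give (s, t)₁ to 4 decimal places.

(-0.6667, -1.8730)

At (-1, -3): F = (63.0000, 1.0000).
Jacobian J = [[2·s - 5·t^2, -10·s·t + 4·t], [2·s·t + 6·s + t, s^2 + s]].
At the point, J = [[-47.0000, -42.0000], [-3.0000, 0.0000]] (det J = -126.0000).
Solving J·Δ = −F gives Δ = (0.3333, 1.1270).
Then the next iterate is (s, t)₁ = (-0.6667, -1.8730).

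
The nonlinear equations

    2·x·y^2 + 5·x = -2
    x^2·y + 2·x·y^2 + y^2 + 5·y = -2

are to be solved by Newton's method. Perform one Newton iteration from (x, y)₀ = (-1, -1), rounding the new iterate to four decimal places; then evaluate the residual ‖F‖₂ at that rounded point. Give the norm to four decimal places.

At (-1, -1): F = (-5.0000, -5.0000).
Jacobian J = [[2·y^2 + 5, 4·x·y], [2·x·y + 2·y^2, x^2 + 4·x·y + 2·y + 5]].
At the point, J = [[7.0000, 4.0000], [4.0000, 8.0000]] (det J = 40.0000).
Solving J·Δ = −F gives Δ = (0.5000, 0.3750).
Then the next iterate is (x, y)₁ = (-0.5000, -0.6250).
Re-evaluating at (-0.5000, -0.6250): F = (-0.890625, -1.281250), so ‖F‖₂ = 1.5604.

1.5604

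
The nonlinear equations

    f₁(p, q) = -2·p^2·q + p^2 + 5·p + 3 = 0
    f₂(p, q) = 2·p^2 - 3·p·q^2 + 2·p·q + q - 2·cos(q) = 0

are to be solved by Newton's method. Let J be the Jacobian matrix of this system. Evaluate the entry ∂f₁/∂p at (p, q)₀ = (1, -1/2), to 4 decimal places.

∂f₁/∂p = -4·p·q + 2·p + 5.
At (1, -1/2) this is 9.0000.

9.0000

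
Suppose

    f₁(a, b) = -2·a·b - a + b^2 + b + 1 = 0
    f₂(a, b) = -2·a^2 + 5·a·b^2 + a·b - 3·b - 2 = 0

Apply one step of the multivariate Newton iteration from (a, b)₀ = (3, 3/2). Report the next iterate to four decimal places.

At (3, 3/2): F = (-7.2500, 13.7500).
Jacobian J = [[-2·b - 1, -2·a + 2·b + 1], [-4·a + 5·b^2 + b, 10·a·b + a - 3]].
At the point, J = [[-4.0000, -2.0000], [0.7500, 45.0000]] (det J = -178.5000).
Solving J·Δ = −F gives Δ = (-1.6737, -0.2777).
Then the next iterate is (a, b)₁ = (1.3263, 1.2223).

(1.3263, 1.2223)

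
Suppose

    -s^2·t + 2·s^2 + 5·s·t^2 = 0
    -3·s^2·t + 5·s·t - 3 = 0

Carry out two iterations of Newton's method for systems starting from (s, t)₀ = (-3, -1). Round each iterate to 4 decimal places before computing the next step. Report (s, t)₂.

At (-3, -1): F = (12.0000, 39.0000).
Jacobian J = [[-2·s·t + 4·s + 5·t^2, -s^2 + 10·s·t], [-6·s·t + 5·t, -3·s^2 + 5·s]].
At the point, J = [[-13.0000, 21.0000], [-23.0000, -42.0000]] (det J = 1029.0000).
Solving J·Δ = −F gives Δ = (1.2857, 0.2245).
Then the next iterate is (s, t)₁ = (-1.7143, -0.7755).
Round to (-1.7143, -0.7755) and repeat: F = (3.001805, 10.484373), J = [[-6.509078, 10.355572], [-11.854138, -17.387973]].
Δ = (0.6814, 0.1384), so (s, t)₂ = (-1.0329, -0.6371).

(-1.0329, -0.6371)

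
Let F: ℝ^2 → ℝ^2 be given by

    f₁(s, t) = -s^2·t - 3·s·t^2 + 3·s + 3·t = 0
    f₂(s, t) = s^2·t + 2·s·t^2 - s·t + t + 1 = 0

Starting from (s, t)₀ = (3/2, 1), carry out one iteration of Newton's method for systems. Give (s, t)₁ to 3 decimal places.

(-3.962, 3.077)

At (3/2, 1): F = (0.750, 5.750).
Jacobian J = [[-2·s·t - 3·t^2 + 3, -s^2 - 6·s·t + 3], [2·s·t + 2·t^2 - t, s^2 + 4·s·t - s + 1]].
At the point, J = [[-3.000, -8.250], [4.000, 7.750]] (det J = 9.750).
Solving J·Δ = −F gives Δ = (-5.462, 2.077).
Then the next iterate is (s, t)₁ = (-3.962, 3.077).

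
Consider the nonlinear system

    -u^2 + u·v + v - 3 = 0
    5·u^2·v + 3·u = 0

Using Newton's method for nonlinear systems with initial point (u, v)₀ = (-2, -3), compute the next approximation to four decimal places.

(-0.2410, -5.2410)

At (-2, -3): F = (-4.0000, -66.0000).
Jacobian J = [[-2·u + v, u + 1], [10·u·v + 3, 5·u^2]].
At the point, J = [[1.0000, -1.0000], [63.0000, 20.0000]] (det J = 83.0000).
Solving J·Δ = −F gives Δ = (1.7590, -2.2410).
Then the next iterate is (u, v)₁ = (-0.2410, -5.2410).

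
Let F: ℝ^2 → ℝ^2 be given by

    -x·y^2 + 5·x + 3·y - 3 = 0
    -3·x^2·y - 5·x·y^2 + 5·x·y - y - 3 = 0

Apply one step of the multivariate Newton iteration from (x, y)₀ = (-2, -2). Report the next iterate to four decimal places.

(1.3273, -3.5345)

At (-2, -2): F = (-11.0000, 83.0000).
Jacobian J = [[-y^2 + 5, -2·x·y + 3], [-6·x·y - 5·y^2 + 5·y, -3·x^2 - 10·x·y + 5·x - 1]].
At the point, J = [[1.0000, -5.0000], [-54.0000, -63.0000]] (det J = -333.0000).
Solving J·Δ = −F gives Δ = (3.3273, -1.5345).
Then the next iterate is (x, y)₁ = (1.3273, -3.5345).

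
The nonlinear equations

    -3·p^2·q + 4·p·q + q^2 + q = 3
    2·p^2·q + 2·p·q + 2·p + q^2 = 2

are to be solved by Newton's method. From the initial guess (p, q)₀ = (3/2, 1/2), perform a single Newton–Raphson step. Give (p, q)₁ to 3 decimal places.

At (3/2, 1/2): F = (-2.625, 5.000).
Jacobian J = [[-6·p·q + 4·q, -3·p^2 + 4·p + 2·q + 1], [4·p·q + 2·q + 2, 2·p^2 + 2·p + 2·q]].
At the point, J = [[-2.500, 1.250], [6.000, 8.500]] (det J = -28.750).
Solving J·Δ = −F gives Δ = (-0.993, 0.113).
Then the next iterate is (p, q)₁ = (0.507, 0.613).

(0.507, 0.613)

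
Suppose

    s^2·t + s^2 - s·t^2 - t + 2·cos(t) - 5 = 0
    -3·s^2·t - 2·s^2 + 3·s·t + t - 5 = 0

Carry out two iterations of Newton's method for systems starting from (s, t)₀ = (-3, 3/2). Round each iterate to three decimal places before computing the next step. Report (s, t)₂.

At (-3, 3/2): F = (22.89147, -75.500).
Jacobian J = [[2·s·t + 2·s - t^2, s^2 - 2·s·t - 2·sin(t) - 1], [-6·s·t - 4·s + 3·t, -3·s^2 + 3·s + 1]].
At the point, J = [[-17.250, 15.00501], [43.500, -35.000]] (det J = -48.96794).
Solving J·Δ = −F gives Δ = (6.773, 6.261).
Then the next iterate is (s, t)₁ = (3.773, 7.761).
Round to (3.773, 7.761) and repeat: F = (-115.11740, -269.30912), J = [[5.87738, -47.32034], [-167.50252, -30.38759]].
Δ = (-1.141, -2.574), so (s, t)₂ = (2.632, 5.187).

(2.632, 5.187)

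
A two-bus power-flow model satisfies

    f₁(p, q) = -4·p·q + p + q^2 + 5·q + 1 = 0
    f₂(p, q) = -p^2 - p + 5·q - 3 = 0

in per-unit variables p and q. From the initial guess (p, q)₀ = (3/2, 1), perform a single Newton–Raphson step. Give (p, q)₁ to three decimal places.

At (3/2, 1): F = (2.500, -1.750).
Jacobian J = [[-4·q + 1, -4·p + 2·q + 5], [-2·p - 1, 5]].
At the point, J = [[-3.000, 1.000], [-4.000, 5.000]] (det J = -11.000).
Solving J·Δ = −F gives Δ = (1.295, 1.386).
Then the next iterate is (p, q)₁ = (2.795, 2.386).

(2.795, 2.386)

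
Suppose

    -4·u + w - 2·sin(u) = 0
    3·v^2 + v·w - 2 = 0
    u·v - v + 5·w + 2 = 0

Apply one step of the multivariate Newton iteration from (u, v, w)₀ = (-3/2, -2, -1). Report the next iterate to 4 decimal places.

(0.3706, -1.1926, -0.2481)

At (-3/2, -2, -1): F = (6.994990, 12.0000, 2.0000).
Jacobian J = [[-2·cos(u) - 4, 0, 1], [0, 6·v + w, v], [v, u - 1, 5]].
At the point, J = [[-4.141474, 0.0000, 1.0000], [0.0000, -13.0000, -2.0000], [-2.0000, -2.5000, 5.0000]] (det J = 263.903208).
Solving J·Δ = −F gives Δ = (1.8706, 0.8074, 0.7519).
Then the next iterate is (u, v, w)₁ = (0.3706, -1.1926, -0.2481).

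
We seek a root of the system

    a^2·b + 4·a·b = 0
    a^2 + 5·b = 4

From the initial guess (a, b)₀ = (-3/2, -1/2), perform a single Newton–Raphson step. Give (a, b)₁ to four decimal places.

(-1.9773, 0.0636)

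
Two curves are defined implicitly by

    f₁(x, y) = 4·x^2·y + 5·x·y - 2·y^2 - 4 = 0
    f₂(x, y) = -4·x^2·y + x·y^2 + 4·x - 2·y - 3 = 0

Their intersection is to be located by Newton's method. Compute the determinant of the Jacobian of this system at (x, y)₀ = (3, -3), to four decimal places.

-483.0000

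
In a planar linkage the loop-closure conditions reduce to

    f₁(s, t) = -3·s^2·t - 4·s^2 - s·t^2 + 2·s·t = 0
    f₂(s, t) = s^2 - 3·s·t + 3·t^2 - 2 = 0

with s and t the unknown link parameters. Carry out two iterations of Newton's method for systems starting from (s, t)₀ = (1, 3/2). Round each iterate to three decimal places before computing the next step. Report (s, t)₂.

(0.366, 0.996)

At (1, 3/2): F = (-7.750, 1.250).
Jacobian J = [[-6·s·t - 8·s - t^2 + 2·t, -3·s^2 - 2·s·t + 2·s], [2·s - 3·t, -3·s + 6·t]].
At the point, J = [[-16.250, -4.000], [-2.500, 6.000]] (det J = -107.500).
Solving J·Δ = −F gives Δ = (-0.386, -0.369).
Then the next iterate is (s, t)₁ = (0.614, 1.131).
Round to (0.614, 1.131) and repeat: F = (-2.18367, 0.13118), J = [[-8.09577, -1.29186], [-2.165, 4.944]].
Δ = (-0.248, -0.135), so (s, t)₂ = (0.366, 0.996).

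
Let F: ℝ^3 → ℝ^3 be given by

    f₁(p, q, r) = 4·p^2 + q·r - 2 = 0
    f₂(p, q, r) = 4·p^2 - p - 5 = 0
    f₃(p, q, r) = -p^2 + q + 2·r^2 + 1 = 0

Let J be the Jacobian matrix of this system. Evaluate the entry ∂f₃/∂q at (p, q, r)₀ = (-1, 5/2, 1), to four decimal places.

∂f₃/∂q = 1.
At (-1, 5/2, 1) this is 1.0000.

1.0000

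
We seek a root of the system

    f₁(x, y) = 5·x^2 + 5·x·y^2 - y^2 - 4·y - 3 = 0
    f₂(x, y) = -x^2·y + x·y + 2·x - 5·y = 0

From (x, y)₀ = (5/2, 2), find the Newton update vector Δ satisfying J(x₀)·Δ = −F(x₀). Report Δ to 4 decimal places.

(-0.3858, -1.1640)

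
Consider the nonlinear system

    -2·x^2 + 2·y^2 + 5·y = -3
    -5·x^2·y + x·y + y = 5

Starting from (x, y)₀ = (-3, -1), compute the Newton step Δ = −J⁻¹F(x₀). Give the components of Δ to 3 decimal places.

At (-3, -1): F = (-18.000, 42.000).
Jacobian J = [[-4·x, 4·y + 5], [-10·x·y + y, -5·x^2 + x + 1]].
At the point, J = [[12.000, 1.000], [-31.000, -47.000]] (det J = -533.000).
Solving J·Δ = −F gives Δ = (1.508, -0.101).

(1.508, -0.101)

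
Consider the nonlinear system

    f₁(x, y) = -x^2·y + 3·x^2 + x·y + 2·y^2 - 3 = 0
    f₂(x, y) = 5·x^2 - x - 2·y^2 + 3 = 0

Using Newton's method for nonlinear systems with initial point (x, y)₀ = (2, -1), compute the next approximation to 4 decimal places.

At (2, -1): F = (13.0000, 19.0000).
Jacobian J = [[-2·x·y + 6·x + y, -x^2 + x + 4·y], [10·x - 1, -4·y]].
At the point, J = [[15.0000, -6.0000], [19.0000, 4.0000]] (det J = 174.0000).
Solving J·Δ = −F gives Δ = (-0.9540, -0.2184).
Then the next iterate is (x, y)₁ = (1.0460, -1.2184).

(1.0460, -1.2184)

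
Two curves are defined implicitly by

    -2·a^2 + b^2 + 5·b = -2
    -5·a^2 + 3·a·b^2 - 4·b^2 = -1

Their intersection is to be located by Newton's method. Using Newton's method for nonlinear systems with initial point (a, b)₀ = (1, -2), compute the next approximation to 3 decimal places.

(0.111, 0.444)

At (1, -2): F = (-6.000, -8.000).
Jacobian J = [[-4·a, 2·b + 5], [-10·a + 3·b^2, 6·a·b - 8·b]].
At the point, J = [[-4.000, 1.000], [2.000, 4.000]] (det J = -18.000).
Solving J·Δ = −F gives Δ = (-0.889, 2.444).
Then the next iterate is (a, b)₁ = (0.111, 0.444).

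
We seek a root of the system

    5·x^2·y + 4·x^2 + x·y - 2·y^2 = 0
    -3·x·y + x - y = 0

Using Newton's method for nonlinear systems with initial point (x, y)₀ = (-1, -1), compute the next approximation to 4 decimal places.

(-0.3333, -0.8333)

At (-1, -1): F = (-2.0000, -3.0000).
Jacobian J = [[10·x·y + 8·x + y, 5·x^2 + x - 4·y], [-3·y + 1, -3·x - 1]].
At the point, J = [[1.0000, 8.0000], [4.0000, 2.0000]] (det J = -30.0000).
Solving J·Δ = −F gives Δ = (0.6667, 0.1667).
Then the next iterate is (x, y)₁ = (-0.3333, -0.8333).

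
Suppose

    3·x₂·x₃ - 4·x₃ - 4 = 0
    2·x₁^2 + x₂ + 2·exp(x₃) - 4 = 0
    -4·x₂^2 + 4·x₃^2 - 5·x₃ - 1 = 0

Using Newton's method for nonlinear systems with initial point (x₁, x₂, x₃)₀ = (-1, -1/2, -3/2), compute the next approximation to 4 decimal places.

At (-1, -1/2, -3/2): F = (4.2500, -2.053740, 14.5000).
Jacobian J = [[0, 3·x₃, 3·x₂ - 4], [4·x₁, 1, 2·exp(x₃)], [0, -8·x₂, 8·x₃ - 5]].
At the point, J = [[0.0000, -4.5000, -5.5000], [-4.0000, 1.0000, 0.446260], [0.0000, 4.0000, -17.0000]] (det J = 394.0000).
Solving J·Δ = −F gives Δ = (-0.4393, -0.0761, 0.8350).
Then the next iterate is (x₁, x₂, x₃)₁ = (-1.4393, -0.5761, -0.6650).

(-1.4393, -0.5761, -0.6650)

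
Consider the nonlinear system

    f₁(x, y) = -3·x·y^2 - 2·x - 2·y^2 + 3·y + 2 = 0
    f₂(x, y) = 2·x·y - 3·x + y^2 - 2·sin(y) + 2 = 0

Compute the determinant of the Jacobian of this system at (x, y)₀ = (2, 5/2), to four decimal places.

J = [[-3·y^2 - 2, -6·x·y - 4·y + 3], [2·y - 3, 2·x + 2·y - 2·cos(y)]].
At the point, J = [[-20.7500, -37.0000], [2.0000, 10.602287]].
det J = -145.9975.

-145.9975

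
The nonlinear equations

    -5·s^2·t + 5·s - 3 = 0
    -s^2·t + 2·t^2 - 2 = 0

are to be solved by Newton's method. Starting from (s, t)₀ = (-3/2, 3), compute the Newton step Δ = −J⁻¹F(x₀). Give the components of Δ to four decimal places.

At (-3/2, 3): F = (-44.2500, 9.2500).
Jacobian J = [[-10·s·t + 5, -5·s^2], [-2·s·t, -s^2 + 4·t]].
At the point, J = [[50.0000, -11.2500], [9.0000, 9.7500]] (det J = 588.7500).
Solving J·Δ = −F gives Δ = (0.5561, -1.4620).

(0.5561, -1.4620)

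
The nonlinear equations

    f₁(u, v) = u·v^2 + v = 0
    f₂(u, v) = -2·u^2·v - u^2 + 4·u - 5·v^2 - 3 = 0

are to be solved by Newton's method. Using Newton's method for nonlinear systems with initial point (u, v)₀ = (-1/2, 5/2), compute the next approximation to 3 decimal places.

(-0.782, 0.909)

At (-1/2, 5/2): F = (-0.625, -37.750).
Jacobian J = [[v^2, 2·u·v + 1], [-4·u·v - 2·u + 4, -2·u^2 - 10·v]].
At the point, J = [[6.250, -1.500], [10.000, -25.500]] (det J = -144.375).
Solving J·Δ = −F gives Δ = (-0.282, -1.591).
Then the next iterate is (u, v)₁ = (-0.782, 0.909).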